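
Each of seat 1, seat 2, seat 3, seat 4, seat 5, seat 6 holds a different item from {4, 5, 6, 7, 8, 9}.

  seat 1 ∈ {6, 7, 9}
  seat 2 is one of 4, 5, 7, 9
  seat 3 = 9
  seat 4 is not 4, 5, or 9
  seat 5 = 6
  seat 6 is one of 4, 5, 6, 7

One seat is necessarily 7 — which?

seat 3 must be 9 (only option left). Eliminate 9 elsewhere: seat 1, seat 2.
seat 5's domain is down to {6}, so seat 5 = 6. Remove 6 from seat 1, seat 4, seat 6.
So 7 goes to seat 1.

seat 1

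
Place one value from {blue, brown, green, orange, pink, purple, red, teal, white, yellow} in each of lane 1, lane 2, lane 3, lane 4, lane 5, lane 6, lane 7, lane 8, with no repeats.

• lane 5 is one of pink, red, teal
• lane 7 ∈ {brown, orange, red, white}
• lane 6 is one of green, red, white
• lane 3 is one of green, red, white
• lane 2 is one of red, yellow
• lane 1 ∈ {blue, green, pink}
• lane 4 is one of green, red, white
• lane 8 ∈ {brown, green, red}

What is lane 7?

orange

The 3 variables lane 3, lane 4, lane 6 are confined to {green, red, white}, which locks those values in; drop them from lane 1, lane 2, lane 5, lane 7, lane 8.
lane 2's domain is down to {yellow}, so lane 2 = yellow.
lane 8 has just one choice, so lane 8 = brown. Eliminate brown elsewhere: lane 7.
So lane 7 = orange.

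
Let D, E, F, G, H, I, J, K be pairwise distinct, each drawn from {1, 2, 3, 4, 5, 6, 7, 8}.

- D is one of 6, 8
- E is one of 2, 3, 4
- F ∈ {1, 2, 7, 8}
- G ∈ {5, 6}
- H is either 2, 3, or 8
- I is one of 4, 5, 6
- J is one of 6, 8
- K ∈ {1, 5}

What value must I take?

4

The 8 variables draw from only 8 values {1, 2, 3, 4, 5, 6, 7, 8}, so each is used; only F can be 7, hence F = 7.
The 7 still-open variables draw from only 7 values {1, 2, 3, 4, 5, 6, 8}, so each is used; only K can be 1, hence K = 1.
The 2 variables D and J are confined to {6, 8}, which locks those values in; drop them from G, H, I.
That leaves G = 5. Strike 5 from I.
So I = 4.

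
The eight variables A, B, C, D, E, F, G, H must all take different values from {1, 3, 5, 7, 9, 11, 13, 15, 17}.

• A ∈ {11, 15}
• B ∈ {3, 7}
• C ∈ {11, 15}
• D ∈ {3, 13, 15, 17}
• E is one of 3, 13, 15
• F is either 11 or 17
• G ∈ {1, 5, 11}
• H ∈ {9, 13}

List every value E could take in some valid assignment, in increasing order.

3, 13

A and C share exactly the 2 values {11, 15}; by pigeonhole those values go to them, so strike 11, 15 from D, E, F, G.
F has just one choice, so F = 17. So D can't be 17.
D and E between them cover only {3, 13} — a naked pair. Remove those values from B, H.
B's domain is down to {7}, so B = 7.
H must be 9 (only option left).
No further eliminations apply; E can still be any of 3, 13.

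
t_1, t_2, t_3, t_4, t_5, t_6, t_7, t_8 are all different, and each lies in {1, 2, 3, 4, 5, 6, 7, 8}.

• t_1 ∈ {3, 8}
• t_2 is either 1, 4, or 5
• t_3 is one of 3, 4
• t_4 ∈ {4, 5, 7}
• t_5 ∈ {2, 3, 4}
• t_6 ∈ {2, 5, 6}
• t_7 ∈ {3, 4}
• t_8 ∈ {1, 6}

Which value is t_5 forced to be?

The 8 variables draw from only 8 values {1, 2, 3, 4, 5, 6, 7, 8}, so each is used; only t_4 can be 7, hence t_4 = 7.
The 7 still-open variables draw from only 7 values {1, 2, 3, 4, 5, 6, 8}, so each is used; only t_1 can be 8, hence t_1 = 8.
t_3 and t_7 share exactly the 2 values {3, 4}; by pigeonhole those values go to them, so strike 3, 4 from t_2, t_5.
So t_5 = 2.

2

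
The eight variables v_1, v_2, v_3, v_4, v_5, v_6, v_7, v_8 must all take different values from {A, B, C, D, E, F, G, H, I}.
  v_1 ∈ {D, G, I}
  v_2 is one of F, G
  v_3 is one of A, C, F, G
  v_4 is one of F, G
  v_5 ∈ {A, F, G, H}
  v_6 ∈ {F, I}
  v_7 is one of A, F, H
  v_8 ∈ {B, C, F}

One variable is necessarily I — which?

The 8 variables together cover exactly {A, B, C, D, F, G, H, I} — 8 values for 8 variables — and B appears only in v_8's list, so v_8 = B.
The 7 still-open variables together cover exactly {A, C, D, F, G, H, I} — 7 values for 7 variables — and C appears only in v_3's list, so v_3 = C.
Among the 6 still-open variables, D fits only v_1 (and all 6 values in {A, D, F, G, H, I} must be used), so v_1 = D.
The 5 still-open variables together cover exactly {A, F, G, H, I} — 5 values for 5 variables — and I appears only in v_6's list, so v_6 = I.

v_6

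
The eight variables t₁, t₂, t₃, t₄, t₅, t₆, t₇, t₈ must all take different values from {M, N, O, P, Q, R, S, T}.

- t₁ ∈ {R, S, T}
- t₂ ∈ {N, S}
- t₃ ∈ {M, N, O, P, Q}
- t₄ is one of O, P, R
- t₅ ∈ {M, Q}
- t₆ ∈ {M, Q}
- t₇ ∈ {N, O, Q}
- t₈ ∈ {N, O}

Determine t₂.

The 8 variables together cover exactly {M, N, O, P, Q, R, S, T} — 8 values for 8 variables — and T appears only in t₁'s list, so t₁ = T.
The 7 still-open variables together cover exactly {M, N, O, P, Q, R, S} — 7 values for 7 variables — and R appears only in t₄'s list, so t₄ = R.
The 6 still-open variables together cover exactly {M, N, O, P, Q, S} — 6 values for 6 variables — and P appears only in t₃'s list, so t₃ = P.
The 5 still-open variables together cover exactly {M, N, O, Q, S} — 5 values for 5 variables — and S appears only in t₂'s list, so t₂ = S.

S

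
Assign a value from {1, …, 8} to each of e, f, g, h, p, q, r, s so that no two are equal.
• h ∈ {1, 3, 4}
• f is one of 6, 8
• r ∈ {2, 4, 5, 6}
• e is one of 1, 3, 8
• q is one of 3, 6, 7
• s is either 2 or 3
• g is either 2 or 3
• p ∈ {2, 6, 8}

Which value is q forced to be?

Among the 8 variables, 5 fits only r (and all 8 values in {1, 2, 3, 4, 5, 6, 7, 8} must be used), so r = 5.
The 7 still-open variables together cover exactly {1, 2, 3, 4, 6, 7, 8} — 7 values for 7 variables — and 4 appears only in h's list, so h = 4.
The 6 still-open variables together cover exactly {1, 2, 3, 6, 7, 8} — 6 values for 6 variables — and 1 appears only in e's list, so e = 1.
The 5 still-open variables draw from only 5 values {2, 3, 6, 7, 8}, so each is used; only q can be 7, hence q = 7.

7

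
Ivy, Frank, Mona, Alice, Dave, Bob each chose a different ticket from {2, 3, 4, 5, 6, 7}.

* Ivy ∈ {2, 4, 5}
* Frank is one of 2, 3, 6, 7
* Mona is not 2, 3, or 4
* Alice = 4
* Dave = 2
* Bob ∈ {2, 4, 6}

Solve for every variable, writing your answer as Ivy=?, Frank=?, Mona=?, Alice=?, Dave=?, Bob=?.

Ivy=5, Frank=3, Mona=7, Alice=4, Dave=2, Bob=6

Alice must be 4 (only option left). Remove 4 from Ivy, Bob.
That leaves Dave = 2. Remove 2 from Ivy, Frank, Bob.
Bob's domain is down to {6}, so Bob = 6. So Frank, Mona can't be 6.
Ivy has just one choice, so Ivy = 5. Strike 5 from Mona.
Mona has just one choice, so Mona = 7. Strike 7 from Frank.
Frank's domain is down to {3}, so Frank = 3.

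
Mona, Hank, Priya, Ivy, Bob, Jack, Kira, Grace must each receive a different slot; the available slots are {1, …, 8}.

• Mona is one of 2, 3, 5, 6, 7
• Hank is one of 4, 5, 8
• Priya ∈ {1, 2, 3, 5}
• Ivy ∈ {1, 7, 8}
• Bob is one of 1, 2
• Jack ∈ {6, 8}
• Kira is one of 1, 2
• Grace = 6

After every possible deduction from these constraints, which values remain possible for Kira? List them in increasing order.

1, 2

Grace must be 6 (only option left). Strike 6 from Mona, Jack.
Jack has just one choice, so Jack = 8. Eliminate 8 elsewhere: Hank, Ivy.
The 6 still-open variables draw from only 6 values {1, 2, 3, 4, 5, 7}, so each is used; only Hank can be 4, hence Hank = 4.
Bob and Kira between them cover only {1, 2} — a naked pair. Remove those values from Mona, Priya, Ivy.
That leaves Ivy = 7. Strike 7 from Mona.
No further eliminations apply; Kira can still be any of 1, 2.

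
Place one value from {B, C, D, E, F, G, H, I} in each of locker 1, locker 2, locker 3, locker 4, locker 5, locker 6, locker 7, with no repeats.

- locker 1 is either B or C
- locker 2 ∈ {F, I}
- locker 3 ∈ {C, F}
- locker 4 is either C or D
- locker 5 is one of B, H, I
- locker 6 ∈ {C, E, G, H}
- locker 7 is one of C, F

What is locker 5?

H

locker 3 and locker 7 between them cover only {C, F} — a naked pair. Remove those values from locker 1, locker 2, locker 4, locker 6.
locker 1 must be B (only option left). Strike B from locker 5.
locker 2 has just one choice, so locker 2 = I. Remove I from locker 5.
So locker 5 = H.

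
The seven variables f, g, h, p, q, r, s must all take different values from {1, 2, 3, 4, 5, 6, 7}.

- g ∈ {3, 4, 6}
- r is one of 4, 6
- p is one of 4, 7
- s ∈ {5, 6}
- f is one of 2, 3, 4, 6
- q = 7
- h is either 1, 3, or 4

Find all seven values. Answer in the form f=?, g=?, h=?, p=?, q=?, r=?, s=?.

f=2, g=3, h=1, p=4, q=7, r=6, s=5

q must be 7 (only option left). Strike 7 from p.
p's domain is down to {4}, so p = 4. Eliminate 4 elsewhere: f, g, h, r.
r's domain is down to {6}, so r = 6. So f, g, s can't be 6.
That leaves s = 5.
g's domain is down to {3}, so g = 3. Remove 3 from f, h.
That leaves h = 1.
That leaves f = 2.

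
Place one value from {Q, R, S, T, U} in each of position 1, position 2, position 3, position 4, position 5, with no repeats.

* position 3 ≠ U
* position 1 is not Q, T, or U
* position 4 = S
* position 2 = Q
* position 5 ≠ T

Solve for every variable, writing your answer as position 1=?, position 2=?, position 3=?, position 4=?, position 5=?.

position 2's domain is down to {Q}, so position 2 = Q. Strike Q from position 3, position 5.
position 4 must be S (only option left). Remove S from position 1, position 3, position 5.
That leaves position 1 = R. So position 3, position 5 can't be R.
position 3 must be T (only option left).
That leaves position 5 = U.

position 1=R, position 2=Q, position 3=T, position 4=S, position 5=U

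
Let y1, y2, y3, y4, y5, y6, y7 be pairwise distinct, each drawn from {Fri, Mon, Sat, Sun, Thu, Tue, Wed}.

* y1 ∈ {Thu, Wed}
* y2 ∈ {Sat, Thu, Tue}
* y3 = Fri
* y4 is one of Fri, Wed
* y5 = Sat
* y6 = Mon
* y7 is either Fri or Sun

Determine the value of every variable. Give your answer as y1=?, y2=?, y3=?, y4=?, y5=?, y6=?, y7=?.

y1=Thu, y2=Tue, y3=Fri, y4=Wed, y5=Sat, y6=Mon, y7=Sun

y3's domain is down to {Fri}, so y3 = Fri. Remove Fri from y4, y7.
y4 has just one choice, so y4 = Wed. Eliminate Wed elsewhere: y1.
That leaves y5 = Sat. So y2 can't be Sat.
y6's domain is down to {Mon}, so y6 = Mon.
y7 must be Sun (only option left).
y1 must be Thu (only option left). Eliminate Thu elsewhere: y2.
y2's domain is down to {Tue}, so y2 = Tue.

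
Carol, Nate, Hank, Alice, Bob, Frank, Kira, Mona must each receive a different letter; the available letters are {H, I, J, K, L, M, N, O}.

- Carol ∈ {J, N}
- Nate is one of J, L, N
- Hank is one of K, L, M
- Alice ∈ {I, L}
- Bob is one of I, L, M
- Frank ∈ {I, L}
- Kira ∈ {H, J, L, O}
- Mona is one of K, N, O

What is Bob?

The 8 variables draw from only 8 values {H, I, J, K, L, M, N, O}, so each is used; only Kira can be H, hence Kira = H.
The 7 still-open variables together cover exactly {I, J, K, L, M, N, O} — 7 values for 7 variables — and O appears only in Mona's list, so Mona = O.
The 6 still-open variables draw from only 6 values {I, J, K, L, M, N}, so each is used; only Hank can be K, hence Hank = K.
The 5 still-open variables together cover exactly {I, J, L, M, N} — 5 values for 5 variables — and M appears only in Bob's list, so Bob = M.

M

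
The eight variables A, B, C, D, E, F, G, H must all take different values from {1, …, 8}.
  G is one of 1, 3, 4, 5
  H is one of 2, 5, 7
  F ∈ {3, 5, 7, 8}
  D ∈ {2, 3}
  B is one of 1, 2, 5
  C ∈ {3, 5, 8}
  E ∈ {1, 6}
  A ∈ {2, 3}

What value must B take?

1

The 8 variables draw from only 8 values {1, 2, 3, 4, 5, 6, 7, 8}, so each is used; only G can be 4, hence G = 4.
The 7 still-open variables together cover exactly {1, 2, 3, 5, 6, 7, 8} — 7 values for 7 variables — and 6 appears only in E's list, so E = 6.
Among the 6 still-open variables, 1 fits only B (and all 6 values in {1, 2, 3, 5, 7, 8} must be used), so B = 1.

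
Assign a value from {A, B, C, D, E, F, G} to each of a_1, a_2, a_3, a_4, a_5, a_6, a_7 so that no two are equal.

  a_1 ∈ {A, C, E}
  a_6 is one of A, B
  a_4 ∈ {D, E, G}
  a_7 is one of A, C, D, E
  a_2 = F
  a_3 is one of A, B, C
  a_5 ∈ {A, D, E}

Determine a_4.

G

a_2 must be F (only option left).
The 6 still-open variables together cover exactly {A, B, C, D, E, G} — 6 values for 6 variables — and G appears only in a_4's list, so a_4 = G.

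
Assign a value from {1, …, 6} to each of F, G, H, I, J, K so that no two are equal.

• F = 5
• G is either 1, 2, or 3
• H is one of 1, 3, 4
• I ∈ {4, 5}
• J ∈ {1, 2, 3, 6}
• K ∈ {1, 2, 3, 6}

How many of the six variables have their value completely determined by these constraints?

F has just one choice, so F = 5. Remove 5 from I.
I has just one choice, so I = 4. So H can't be 4.
Determined: F=5, I=4. The other variables each still have more than one consistent value. That makes 2.

2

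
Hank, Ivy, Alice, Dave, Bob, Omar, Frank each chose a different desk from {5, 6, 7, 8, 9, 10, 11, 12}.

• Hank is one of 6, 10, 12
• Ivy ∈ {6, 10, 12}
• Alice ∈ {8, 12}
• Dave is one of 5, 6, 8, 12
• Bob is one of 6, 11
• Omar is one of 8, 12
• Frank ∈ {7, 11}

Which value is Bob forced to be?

The 7 variables draw from only 7 values {5, 6, 7, 8, 10, 11, 12}, so each is used; only Dave can be 5, hence Dave = 5.
Among the 6 still-open variables, 7 fits only Frank (and all 6 values in {6, 7, 8, 10, 11, 12} must be used), so Frank = 7.
The 5 still-open variables together cover exactly {6, 8, 10, 11, 12} — 5 values for 5 variables — and 11 appears only in Bob's list, so Bob = 11.

11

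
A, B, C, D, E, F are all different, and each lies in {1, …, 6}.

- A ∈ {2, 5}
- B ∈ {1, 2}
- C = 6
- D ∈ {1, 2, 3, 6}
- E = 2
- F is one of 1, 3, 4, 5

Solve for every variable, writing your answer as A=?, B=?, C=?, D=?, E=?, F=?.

A=5, B=1, C=6, D=3, E=2, F=4

C has just one choice, so C = 6. Strike 6 from D.
E has just one choice, so E = 2. Remove 2 from A, B, D.
A has just one choice, so A = 5. So F can't be 5.
That leaves B = 1. Remove 1 from D, F.
D has just one choice, so D = 3. Strike 3 from F.
That leaves F = 4.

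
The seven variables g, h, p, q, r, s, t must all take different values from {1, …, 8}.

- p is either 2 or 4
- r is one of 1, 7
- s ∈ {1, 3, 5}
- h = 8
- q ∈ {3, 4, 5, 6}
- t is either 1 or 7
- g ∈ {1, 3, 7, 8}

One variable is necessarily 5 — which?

s

h's domain is down to {8}, so h = 8. Strike 8 from g.
r and t share exactly the 2 values {1, 7}; by pigeonhole those values go to them, so strike 1, 7 from g, s.
That leaves g = 3. Remove 3 from q, s.
So 5 goes to s.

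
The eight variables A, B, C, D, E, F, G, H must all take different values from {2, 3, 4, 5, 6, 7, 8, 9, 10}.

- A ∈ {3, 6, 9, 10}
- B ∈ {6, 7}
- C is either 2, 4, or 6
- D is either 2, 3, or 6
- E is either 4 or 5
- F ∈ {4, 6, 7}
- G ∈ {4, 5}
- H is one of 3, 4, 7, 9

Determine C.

The 8 variables together cover exactly {2, 3, 4, 5, 6, 7, 9, 10} — 8 values for 8 variables — and 10 appears only in A's list, so A = 10.
The 7 still-open variables draw from only 7 values {2, 3, 4, 5, 6, 7, 9}, so each is used; only H can be 9, hence H = 9.
Among the 6 still-open variables, 3 fits only D (and all 6 values in {2, 3, 4, 5, 6, 7} must be used), so D = 3.
Among the 5 still-open variables, 2 fits only C (and all 5 values in {2, 4, 5, 6, 7} must be used), so C = 2.

2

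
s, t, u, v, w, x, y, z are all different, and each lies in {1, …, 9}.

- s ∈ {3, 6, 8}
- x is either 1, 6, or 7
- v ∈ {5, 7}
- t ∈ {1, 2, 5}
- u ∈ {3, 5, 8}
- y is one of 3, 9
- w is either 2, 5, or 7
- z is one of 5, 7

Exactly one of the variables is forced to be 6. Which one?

The 8 variables together cover exactly {1, 2, 3, 5, 6, 7, 8, 9} — 8 values for 8 variables — and 9 appears only in y's list, so y = 9.
v and z share exactly the 2 values {5, 7}; by pigeonhole those values go to them, so strike 5, 7 from t, u, w, x.
w has just one choice, so w = 2. Strike 2 from t.
t's domain is down to {1}, so t = 1. So x can't be 1.
So 6 goes to x.

x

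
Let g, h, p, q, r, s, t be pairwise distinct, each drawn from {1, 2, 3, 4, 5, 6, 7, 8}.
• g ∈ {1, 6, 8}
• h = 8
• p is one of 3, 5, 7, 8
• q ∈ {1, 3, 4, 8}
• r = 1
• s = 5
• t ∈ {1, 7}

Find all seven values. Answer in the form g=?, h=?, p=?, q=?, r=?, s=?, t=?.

h has just one choice, so h = 8. Strike 8 from g, p, q.
r's domain is down to {1}, so r = 1. Eliminate 1 elsewhere: g, q, t.
s has just one choice, so s = 5. Eliminate 5 elsewhere: p.
That leaves t = 7. So p can't be 7.
g must be 6 (only option left).
p must be 3 (only option left). Eliminate 3 elsewhere: q.
q's domain is down to {4}, so q = 4.

g=6, h=8, p=3, q=4, r=1, s=5, t=7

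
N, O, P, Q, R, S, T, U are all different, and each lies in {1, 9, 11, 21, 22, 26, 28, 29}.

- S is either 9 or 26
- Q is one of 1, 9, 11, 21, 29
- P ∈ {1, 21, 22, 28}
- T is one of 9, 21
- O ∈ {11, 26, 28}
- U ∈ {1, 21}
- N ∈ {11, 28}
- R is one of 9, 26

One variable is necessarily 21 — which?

Among the 8 variables, 22 fits only P (and all 8 values in {1, 9, 11, 21, 22, 26, 28, 29} must be used), so P = 22.
Among the 7 still-open variables, 29 fits only Q (and all 7 values in {1, 9, 11, 21, 26, 28, 29} must be used), so Q = 29.
Among the 6 still-open variables, 1 fits only U (and all 6 values in {1, 9, 11, 21, 26, 28} must be used), so U = 1.
The 5 still-open variables draw from only 5 values {9, 11, 21, 26, 28}, so each is used; only T can be 21, hence T = 21.

T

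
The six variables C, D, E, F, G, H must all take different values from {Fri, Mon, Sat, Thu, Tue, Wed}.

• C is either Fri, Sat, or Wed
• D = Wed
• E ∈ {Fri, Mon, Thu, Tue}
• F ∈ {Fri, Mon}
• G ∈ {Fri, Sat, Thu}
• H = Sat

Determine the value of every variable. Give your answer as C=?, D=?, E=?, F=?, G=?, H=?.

C=Fri, D=Wed, E=Tue, F=Mon, G=Thu, H=Sat

D must be Wed (only option left). So C can't be Wed.
H has just one choice, so H = Sat. So C, G can't be Sat.
C's domain is down to {Fri}, so C = Fri. Strike Fri from E, F, G.
That leaves F = Mon. Strike Mon from E.
G must be Thu (only option left). Remove Thu from E.
That leaves E = Tue.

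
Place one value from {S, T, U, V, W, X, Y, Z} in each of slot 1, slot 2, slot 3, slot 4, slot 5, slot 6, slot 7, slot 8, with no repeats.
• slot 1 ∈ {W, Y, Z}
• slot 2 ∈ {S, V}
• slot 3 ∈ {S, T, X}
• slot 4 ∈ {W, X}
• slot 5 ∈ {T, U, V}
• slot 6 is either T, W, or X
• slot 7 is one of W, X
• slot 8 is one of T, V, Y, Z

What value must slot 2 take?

V

The 8 variables together cover exactly {S, T, U, V, W, X, Y, Z} — 8 values for 8 variables — and U appears only in slot 5's list, so slot 5 = U.
slot 4 and slot 7 share exactly the 2 values {W, X}; by pigeonhole those values go to them, so strike W, X from slot 1, slot 3, slot 6.
That leaves slot 6 = T. So slot 3, slot 8 can't be T.
That leaves slot 3 = S. Strike S from slot 2.
So slot 2 = V.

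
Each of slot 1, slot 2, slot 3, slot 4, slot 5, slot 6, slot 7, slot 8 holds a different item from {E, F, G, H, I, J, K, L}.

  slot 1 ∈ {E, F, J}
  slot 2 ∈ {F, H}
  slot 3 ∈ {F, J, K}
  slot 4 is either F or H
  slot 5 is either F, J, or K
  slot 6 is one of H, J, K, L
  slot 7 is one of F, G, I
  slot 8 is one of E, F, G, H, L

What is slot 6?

The 8 variables draw from only 8 values {E, F, G, H, I, J, K, L}, so each is used; only slot 7 can be I, hence slot 7 = I.
The 7 still-open variables draw from only 7 values {E, F, G, H, J, K, L}, so each is used; only slot 8 can be G, hence slot 8 = G.
The 6 still-open variables draw from only 6 values {E, F, H, J, K, L}, so each is used; only slot 1 can be E, hence slot 1 = E.
The 5 still-open variables together cover exactly {F, H, J, K, L} — 5 values for 5 variables — and L appears only in slot 6's list, so slot 6 = L.

L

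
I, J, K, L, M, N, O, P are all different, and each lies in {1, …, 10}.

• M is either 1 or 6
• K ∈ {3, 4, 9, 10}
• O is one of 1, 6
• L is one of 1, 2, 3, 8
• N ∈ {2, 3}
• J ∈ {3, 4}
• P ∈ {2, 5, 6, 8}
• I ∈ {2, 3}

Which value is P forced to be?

I and N between them cover only {2, 3} — a naked pair. Remove those values from J, K, L, P.
J's domain is down to {4}, so J = 4. So K can't be 4.
The 2 variables M and O are confined to {1, 6}, which locks those values in; drop them from L, P.
L has just one choice, so L = 8. So P can't be 8.
So P = 5.

5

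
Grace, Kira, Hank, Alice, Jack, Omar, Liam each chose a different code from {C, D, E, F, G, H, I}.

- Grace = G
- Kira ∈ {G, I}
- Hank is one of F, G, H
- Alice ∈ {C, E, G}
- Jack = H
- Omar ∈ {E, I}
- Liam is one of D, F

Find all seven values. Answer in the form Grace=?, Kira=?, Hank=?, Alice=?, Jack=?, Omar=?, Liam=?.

Grace=G, Kira=I, Hank=F, Alice=C, Jack=H, Omar=E, Liam=D

Grace must be G (only option left). Remove G from Kira, Hank, Alice.
Kira must be I (only option left). Strike I from Omar.
That leaves Jack = H. Remove H from Hank.
Omar has just one choice, so Omar = E. Remove E from Alice.
Hank's domain is down to {F}, so Hank = F. Eliminate F elsewhere: Liam.
Alice's domain is down to {C}, so Alice = C.
Liam must be D (only option left).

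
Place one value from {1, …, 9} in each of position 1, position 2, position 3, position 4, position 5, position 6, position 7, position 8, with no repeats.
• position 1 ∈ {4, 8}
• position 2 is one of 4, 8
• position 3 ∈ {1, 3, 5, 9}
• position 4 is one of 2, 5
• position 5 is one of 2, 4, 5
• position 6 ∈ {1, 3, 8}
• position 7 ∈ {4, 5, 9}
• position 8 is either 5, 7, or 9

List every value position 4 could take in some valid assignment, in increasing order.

The 8 variables together cover exactly {1, 2, 3, 4, 5, 7, 8, 9} — 8 values for 8 variables — and 7 appears only in position 8's list, so position 8 = 7.
The 2 variables position 1 and position 2 are confined to {4, 8}, which locks those values in; drop them from position 5, position 6, position 7.
The 2 variables position 4 and position 5 are confined to {2, 5}, which locks those values in; drop them from position 3, position 7.
That leaves position 7 = 9. Eliminate 9 elsewhere: position 3.
No further eliminations apply; position 4 can still be any of 2, 5.

2, 5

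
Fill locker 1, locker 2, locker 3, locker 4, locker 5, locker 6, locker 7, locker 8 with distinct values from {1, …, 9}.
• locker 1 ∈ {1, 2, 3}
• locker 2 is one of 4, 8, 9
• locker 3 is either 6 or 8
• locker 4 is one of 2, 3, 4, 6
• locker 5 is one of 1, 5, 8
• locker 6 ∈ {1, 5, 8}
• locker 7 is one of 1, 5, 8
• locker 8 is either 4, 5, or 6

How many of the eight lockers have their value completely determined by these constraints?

The 8 variables together cover exactly {1, 2, 3, 4, 5, 6, 8, 9} — 8 values for 8 variables — and 9 appears only in locker 2's list, so locker 2 = 9.
The 3 variables locker 5, locker 6, locker 7 are confined to {1, 5, 8}, which locks those values in; drop them from locker 1, locker 3, locker 8.
locker 3's domain is down to {6}, so locker 3 = 6. Remove 6 from locker 4, locker 8.
locker 8 must be 4 (only option left). Remove 4 from locker 4.
Determined: locker 2=9, locker 3=6, locker 8=4. The other lockers each still have more than one consistent value. That makes 3.

3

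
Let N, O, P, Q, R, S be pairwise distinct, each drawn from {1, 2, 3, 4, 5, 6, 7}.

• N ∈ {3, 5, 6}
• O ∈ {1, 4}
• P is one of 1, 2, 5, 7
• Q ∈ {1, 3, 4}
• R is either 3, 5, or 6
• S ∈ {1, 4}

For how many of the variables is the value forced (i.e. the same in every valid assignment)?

1

O and S share exactly the 2 values {1, 4}; by pigeonhole those values go to them, so strike 1, 4 from P, Q.
Q has just one choice, so Q = 3. Strike 3 from N, R.
N and R share exactly the 2 values {5, 6}; by pigeonhole those values go to them, so strike 5, 6 from P.
Determined: Q=3. The other variables each still have more than one consistent value. That makes 1.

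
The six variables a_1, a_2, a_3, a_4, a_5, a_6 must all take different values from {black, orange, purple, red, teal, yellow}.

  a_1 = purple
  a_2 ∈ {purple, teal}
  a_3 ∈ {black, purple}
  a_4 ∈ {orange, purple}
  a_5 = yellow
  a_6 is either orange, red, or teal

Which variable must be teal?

a_2

a_1 must be purple (only option left). Remove purple from a_2, a_3, a_4.
So teal goes to a_2.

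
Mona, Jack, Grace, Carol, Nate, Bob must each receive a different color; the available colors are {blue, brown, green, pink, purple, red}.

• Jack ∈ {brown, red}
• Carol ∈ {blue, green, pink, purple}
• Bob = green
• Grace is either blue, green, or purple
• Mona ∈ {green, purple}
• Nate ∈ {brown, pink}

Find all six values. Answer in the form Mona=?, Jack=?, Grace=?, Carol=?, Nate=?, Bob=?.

Mona=purple, Jack=red, Grace=blue, Carol=pink, Nate=brown, Bob=green

Bob must be green (only option left). Eliminate green elsewhere: Mona, Grace, Carol.
That leaves Mona = purple. Eliminate purple elsewhere: Grace, Carol.
Grace must be blue (only option left). Strike blue from Carol.
Carol must be pink (only option left). Strike pink from Nate.
Nate must be brown (only option left). Remove brown from Jack.
That leaves Jack = red.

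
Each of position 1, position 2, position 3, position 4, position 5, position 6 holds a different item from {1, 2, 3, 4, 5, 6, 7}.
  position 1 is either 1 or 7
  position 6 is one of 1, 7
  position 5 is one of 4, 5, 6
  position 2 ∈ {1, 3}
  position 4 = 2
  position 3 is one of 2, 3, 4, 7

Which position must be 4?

position 4 has just one choice, so position 4 = 2. So position 3 can't be 2.
position 1 and position 6 share exactly the 2 values {1, 7}; by pigeonhole those values go to them, so strike 1, 7 from position 2, position 3.
position 2 must be 3 (only option left). Remove 3 from position 3.
So 4 goes to position 3.

position 3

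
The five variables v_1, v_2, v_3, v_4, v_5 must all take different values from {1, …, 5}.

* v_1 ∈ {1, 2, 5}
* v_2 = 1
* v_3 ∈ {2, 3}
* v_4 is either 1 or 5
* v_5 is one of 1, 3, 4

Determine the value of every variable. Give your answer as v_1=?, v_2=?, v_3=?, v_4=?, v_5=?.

v_1=2, v_2=1, v_3=3, v_4=5, v_5=4

v_2 has just one choice, so v_2 = 1. So v_1, v_4, v_5 can't be 1.
v_4's domain is down to {5}, so v_4 = 5. Remove 5 from v_1.
That leaves v_1 = 2. Eliminate 2 elsewhere: v_3.
That leaves v_3 = 3. Strike 3 from v_5.
v_5 must be 4 (only option left).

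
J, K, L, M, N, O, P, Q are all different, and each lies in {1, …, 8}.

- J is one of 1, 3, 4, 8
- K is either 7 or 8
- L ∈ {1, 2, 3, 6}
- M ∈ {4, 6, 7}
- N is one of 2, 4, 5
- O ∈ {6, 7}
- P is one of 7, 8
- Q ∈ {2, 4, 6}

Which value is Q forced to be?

2

The 8 variables together cover exactly {1, 2, 3, 4, 5, 6, 7, 8} — 8 values for 8 variables — and 5 appears only in N's list, so N = 5.
K and P share exactly the 2 values {7, 8}; by pigeonhole those values go to them, so strike 7, 8 from J, M, O.
O must be 6 (only option left). Strike 6 from L, M, Q.
M has just one choice, so M = 4. Remove 4 from J, Q.
So Q = 2.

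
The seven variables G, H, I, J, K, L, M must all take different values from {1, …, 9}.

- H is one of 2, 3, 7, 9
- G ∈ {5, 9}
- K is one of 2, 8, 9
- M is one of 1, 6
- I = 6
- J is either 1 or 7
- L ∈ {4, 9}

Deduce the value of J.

7

I's domain is down to {6}, so I = 6. Remove 6 from M.
M's domain is down to {1}, so M = 1. So J can't be 1.
So J = 7.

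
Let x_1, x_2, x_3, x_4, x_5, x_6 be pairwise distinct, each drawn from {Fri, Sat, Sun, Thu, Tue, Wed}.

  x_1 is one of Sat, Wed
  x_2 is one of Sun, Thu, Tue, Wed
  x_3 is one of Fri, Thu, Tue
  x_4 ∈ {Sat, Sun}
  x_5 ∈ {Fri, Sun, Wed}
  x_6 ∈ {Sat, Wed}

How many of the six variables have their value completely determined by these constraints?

2

The 2 variables x_1 and x_6 are confined to {Sat, Wed}, which locks those values in; drop them from x_2, x_4, x_5.
x_4 has just one choice, so x_4 = Sun. So x_2, x_5 can't be Sun.
x_5's domain is down to {Fri}, so x_5 = Fri. Eliminate Fri elsewhere: x_3.
Determined: x_4=Sun, x_5=Fri. The other variables each still have more than one consistent value. That makes 2.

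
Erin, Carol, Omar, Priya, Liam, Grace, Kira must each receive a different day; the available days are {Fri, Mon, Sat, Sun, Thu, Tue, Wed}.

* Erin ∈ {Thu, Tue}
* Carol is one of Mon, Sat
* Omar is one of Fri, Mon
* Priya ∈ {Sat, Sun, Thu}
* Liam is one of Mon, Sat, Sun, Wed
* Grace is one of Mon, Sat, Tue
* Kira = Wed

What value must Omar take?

Fri

Kira has just one choice, so Kira = Wed. Remove Wed from Liam.
Among the 6 still-open variables, Fri fits only Omar (and all 6 values in {Fri, Mon, Sat, Sun, Thu, Tue} must be used), so Omar = Fri.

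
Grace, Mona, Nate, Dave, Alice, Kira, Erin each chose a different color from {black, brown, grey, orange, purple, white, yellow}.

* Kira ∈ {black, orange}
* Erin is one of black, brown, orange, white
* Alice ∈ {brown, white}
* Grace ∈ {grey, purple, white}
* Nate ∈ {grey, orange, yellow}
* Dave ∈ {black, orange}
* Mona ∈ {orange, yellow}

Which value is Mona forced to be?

yellow

Among the 7 variables, purple fits only Grace (and all 7 values in {black, brown, grey, orange, purple, white, yellow} must be used), so Grace = purple.
Among the 6 still-open variables, grey fits only Nate (and all 6 values in {black, brown, grey, orange, white, yellow} must be used), so Nate = grey.
The 5 still-open variables together cover exactly {black, brown, orange, white, yellow} — 5 values for 5 variables — and yellow appears only in Mona's list, so Mona = yellow.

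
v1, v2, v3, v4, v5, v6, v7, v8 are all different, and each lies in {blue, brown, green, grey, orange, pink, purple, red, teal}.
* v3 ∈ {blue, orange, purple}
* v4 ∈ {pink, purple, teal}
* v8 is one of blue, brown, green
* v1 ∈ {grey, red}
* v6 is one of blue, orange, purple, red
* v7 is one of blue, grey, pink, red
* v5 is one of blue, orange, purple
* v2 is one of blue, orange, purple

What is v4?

v2, v3, v5 share exactly the 3 values {blue, orange, purple}; by pigeonhole those values go to them, so strike blue, orange, purple from v4, v6, v7, v8.
v6 has just one choice, so v6 = red. So v1, v7 can't be red.
That leaves v1 = grey. So v7 can't be grey.
v7 must be pink (only option left). Strike pink from v4.
So v4 = teal.

teal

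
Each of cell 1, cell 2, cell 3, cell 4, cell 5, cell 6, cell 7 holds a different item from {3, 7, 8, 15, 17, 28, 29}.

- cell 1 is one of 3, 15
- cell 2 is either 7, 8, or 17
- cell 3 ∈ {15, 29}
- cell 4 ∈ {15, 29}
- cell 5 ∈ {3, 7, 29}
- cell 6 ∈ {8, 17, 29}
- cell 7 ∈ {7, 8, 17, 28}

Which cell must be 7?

The 7 variables together cover exactly {3, 7, 8, 15, 17, 28, 29} — 7 values for 7 variables — and 28 appears only in cell 7's list, so cell 7 = 28.
The 2 variables cell 3 and cell 4 are confined to {15, 29}, which locks those values in; drop them from cell 1, cell 5, cell 6.
cell 1's domain is down to {3}, so cell 1 = 3. Remove 3 from cell 5.
So 7 goes to cell 5.

cell 5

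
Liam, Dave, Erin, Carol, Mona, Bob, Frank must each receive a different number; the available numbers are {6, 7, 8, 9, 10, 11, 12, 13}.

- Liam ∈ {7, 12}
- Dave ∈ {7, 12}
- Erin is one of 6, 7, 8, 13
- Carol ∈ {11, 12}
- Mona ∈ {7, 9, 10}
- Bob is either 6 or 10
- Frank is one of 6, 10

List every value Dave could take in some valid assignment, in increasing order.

Liam and Dave share exactly the 2 values {7, 12}; by pigeonhole those values go to them, so strike 7, 12 from Erin, Carol, Mona.
Carol has just one choice, so Carol = 11.
Bob and Frank between them cover only {6, 10} — a naked pair. Remove those values from Erin, Mona.
That leaves Mona = 9.
No further eliminations apply; Dave can still be any of 7, 12.

7, 12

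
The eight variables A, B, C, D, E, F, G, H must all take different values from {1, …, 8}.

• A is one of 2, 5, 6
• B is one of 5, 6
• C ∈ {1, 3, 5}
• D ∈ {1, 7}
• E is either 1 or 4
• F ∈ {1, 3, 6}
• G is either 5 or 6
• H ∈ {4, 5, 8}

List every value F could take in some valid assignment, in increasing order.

Among the 8 variables, 2 fits only A (and all 8 values in {1, 2, 3, 4, 5, 6, 7, 8} must be used), so A = 2.
Among the 7 still-open variables, 7 fits only D (and all 7 values in {1, 3, 4, 5, 6, 7, 8} must be used), so D = 7.
The 6 still-open variables together cover exactly {1, 3, 4, 5, 6, 8} — 6 values for 6 variables — and 8 appears only in H's list, so H = 8.
The 5 still-open variables draw from only 5 values {1, 3, 4, 5, 6}, so each is used; only E can be 4, hence E = 4.
The 2 variables B and G are confined to {5, 6}, which locks those values in; drop them from C, F.
No further eliminations apply; F can still be any of 1, 3.

1, 3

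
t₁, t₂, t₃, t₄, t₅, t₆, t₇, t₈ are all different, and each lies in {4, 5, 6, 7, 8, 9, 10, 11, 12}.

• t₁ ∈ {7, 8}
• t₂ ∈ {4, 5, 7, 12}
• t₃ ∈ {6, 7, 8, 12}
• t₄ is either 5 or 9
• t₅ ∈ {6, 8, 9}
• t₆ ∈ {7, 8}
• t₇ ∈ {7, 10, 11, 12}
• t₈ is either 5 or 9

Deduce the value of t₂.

The 2 variables t₁ and t₆ are confined to {7, 8}, which locks those values in; drop them from t₂, t₃, t₅, t₇.
The 2 variables t₄ and t₈ are confined to {5, 9}, which locks those values in; drop them from t₂, t₅.
t₅ must be 6 (only option left). Remove 6 from t₃.
t₃'s domain is down to {12}, so t₃ = 12. Remove 12 from t₂, t₇.
So t₂ = 4.

4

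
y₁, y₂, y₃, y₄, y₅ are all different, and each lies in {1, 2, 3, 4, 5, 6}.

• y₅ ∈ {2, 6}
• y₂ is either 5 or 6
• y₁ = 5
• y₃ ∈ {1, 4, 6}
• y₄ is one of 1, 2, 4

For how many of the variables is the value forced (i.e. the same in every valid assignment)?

3

y₁ has just one choice, so y₁ = 5. Strike 5 from y₂.
That leaves y₂ = 6. Remove 6 from y₃, y₅.
y₅ must be 2 (only option left). Eliminate 2 elsewhere: y₄.
Determined: y₁=5, y₂=6, y₅=2. The other variables each still have more than one consistent value. That makes 3.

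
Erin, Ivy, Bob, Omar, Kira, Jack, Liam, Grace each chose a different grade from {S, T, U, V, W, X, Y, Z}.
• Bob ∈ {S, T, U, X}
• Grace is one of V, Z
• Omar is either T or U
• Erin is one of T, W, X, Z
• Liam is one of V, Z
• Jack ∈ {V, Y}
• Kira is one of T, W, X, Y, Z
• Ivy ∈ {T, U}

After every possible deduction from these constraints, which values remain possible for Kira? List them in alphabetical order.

W, X

The 8 variables draw from only 8 values {S, T, U, V, W, X, Y, Z}, so each is used; only Bob can be S, hence Bob = S.
Ivy and Omar share exactly the 2 values {T, U}; by pigeonhole those values go to them, so strike T, U from Erin, Kira.
Liam and Grace between them cover only {V, Z} — a naked pair. Remove those values from Erin, Kira, Jack.
That leaves Jack = Y. Eliminate Y elsewhere: Kira.
No further eliminations apply; Kira can still be any of W, X.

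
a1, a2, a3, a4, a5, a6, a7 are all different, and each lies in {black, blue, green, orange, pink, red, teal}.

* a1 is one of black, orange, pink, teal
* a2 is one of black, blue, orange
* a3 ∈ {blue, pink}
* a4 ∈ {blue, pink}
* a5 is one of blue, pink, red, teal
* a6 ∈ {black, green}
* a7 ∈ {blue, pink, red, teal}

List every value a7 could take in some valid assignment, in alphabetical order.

red, teal

The 7 variables draw from only 7 values {black, blue, green, orange, pink, red, teal}, so each is used; only a6 can be green, hence a6 = green.
The 2 variables a3 and a4 are confined to {blue, pink}, which locks those values in; drop them from a1, a2, a5, a7.
a5 and a7 share exactly the 2 values {red, teal}; by pigeonhole those values go to them, so strike red, teal from a1.
No further eliminations apply; a7 can still be any of red, teal.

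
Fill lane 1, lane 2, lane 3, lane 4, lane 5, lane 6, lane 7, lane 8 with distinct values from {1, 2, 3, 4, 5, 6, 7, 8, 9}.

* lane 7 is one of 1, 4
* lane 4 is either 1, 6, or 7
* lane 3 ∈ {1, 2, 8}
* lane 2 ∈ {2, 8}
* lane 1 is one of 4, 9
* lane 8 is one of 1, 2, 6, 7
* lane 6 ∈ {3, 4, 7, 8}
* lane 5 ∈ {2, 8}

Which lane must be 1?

lane 3

The 8 variables together cover exactly {1, 2, 3, 4, 6, 7, 8, 9} — 8 values for 8 variables — and 3 appears only in lane 6's list, so lane 6 = 3.
Among the 7 still-open variables, 9 fits only lane 1 (and all 7 values in {1, 2, 4, 6, 7, 8, 9} must be used), so lane 1 = 9.
Among the 6 still-open variables, 4 fits only lane 7 (and all 6 values in {1, 2, 4, 6, 7, 8} must be used), so lane 7 = 4.
lane 2 and lane 5 between them cover only {2, 8} — a naked pair. Remove those values from lane 3, lane 8.
So 1 goes to lane 3.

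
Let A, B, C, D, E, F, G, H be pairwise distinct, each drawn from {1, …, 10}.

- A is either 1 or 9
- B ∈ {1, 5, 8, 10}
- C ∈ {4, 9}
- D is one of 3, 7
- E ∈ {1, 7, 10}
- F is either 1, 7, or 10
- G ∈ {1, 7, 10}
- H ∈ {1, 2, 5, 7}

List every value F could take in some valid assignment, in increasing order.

E, F, G share exactly the 3 values {1, 7, 10}; by pigeonhole those values go to them, so strike 1, 7, 10 from A, B, D, H.
A's domain is down to {9}, so A = 9. Strike 9 from C.
C has just one choice, so C = 4.
D has just one choice, so D = 3.
No further eliminations apply; F can still be any of 1, 7, 10.

1, 7, 10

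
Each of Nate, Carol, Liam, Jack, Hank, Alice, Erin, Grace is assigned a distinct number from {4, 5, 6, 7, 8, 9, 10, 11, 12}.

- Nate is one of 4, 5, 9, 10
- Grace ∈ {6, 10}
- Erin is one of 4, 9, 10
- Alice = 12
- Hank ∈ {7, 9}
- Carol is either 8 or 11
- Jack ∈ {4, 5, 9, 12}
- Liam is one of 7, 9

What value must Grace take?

6

Alice has just one choice, so Alice = 12. So Jack can't be 12.
The 2 variables Liam and Hank are confined to {7, 9}, which locks those values in; drop them from Nate, Jack, Erin.
Nate, Jack, Erin share exactly the 3 values {4, 5, 10}; by pigeonhole those values go to them, so strike 4, 5, 10 from Grace.
So Grace = 6.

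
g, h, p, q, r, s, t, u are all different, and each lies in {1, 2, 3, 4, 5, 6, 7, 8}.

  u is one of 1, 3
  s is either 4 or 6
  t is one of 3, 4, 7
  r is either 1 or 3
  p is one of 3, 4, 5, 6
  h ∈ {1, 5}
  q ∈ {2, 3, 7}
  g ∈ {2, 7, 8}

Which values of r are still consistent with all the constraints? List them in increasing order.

The 8 variables together cover exactly {1, 2, 3, 4, 5, 6, 7, 8} — 8 values for 8 variables — and 8 appears only in g's list, so g = 8.
The 7 still-open variables together cover exactly {1, 2, 3, 4, 5, 6, 7} — 7 values for 7 variables — and 2 appears only in q's list, so q = 2.
Among the 6 still-open variables, 7 fits only t (and all 6 values in {1, 3, 4, 5, 6, 7} must be used), so t = 7.
r and u between them cover only {1, 3} — a naked pair. Remove those values from h, p.
h's domain is down to {5}, so h = 5. So p can't be 5.
No further eliminations apply; r can still be any of 1, 3.

1, 3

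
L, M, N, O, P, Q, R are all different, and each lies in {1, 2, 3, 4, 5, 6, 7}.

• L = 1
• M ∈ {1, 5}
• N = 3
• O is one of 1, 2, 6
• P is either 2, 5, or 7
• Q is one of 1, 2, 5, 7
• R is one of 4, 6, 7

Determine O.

L's domain is down to {1}, so L = 1. Remove 1 from M, O, Q.
M must be 5 (only option left). Remove 5 from P, Q.
N must be 3 (only option left).
The 4 still-open variables draw from only 4 values {2, 4, 6, 7}, so each is used; only R can be 4, hence R = 4.
Among the 3 still-open variables, 6 fits only O (and all 3 values in {2, 6, 7} must be used), so O = 6.

6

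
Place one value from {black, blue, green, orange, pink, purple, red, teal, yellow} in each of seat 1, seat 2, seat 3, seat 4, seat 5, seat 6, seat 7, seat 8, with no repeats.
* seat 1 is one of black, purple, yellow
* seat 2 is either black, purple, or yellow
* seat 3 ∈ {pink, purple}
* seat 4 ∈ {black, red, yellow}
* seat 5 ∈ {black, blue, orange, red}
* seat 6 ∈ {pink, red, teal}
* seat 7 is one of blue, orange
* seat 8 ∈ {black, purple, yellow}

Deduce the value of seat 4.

red

The 8 variables together cover exactly {black, blue, orange, pink, purple, red, teal, yellow} — 8 values for 8 variables — and teal appears only in seat 6's list, so seat 6 = teal.
The 7 still-open variables draw from only 7 values {black, blue, orange, pink, purple, red, yellow}, so each is used; only seat 3 can be pink, hence seat 3 = pink.
seat 1, seat 2, seat 8 share exactly the 3 values {black, purple, yellow}; by pigeonhole those values go to them, so strike black, purple, yellow from seat 4, seat 5.
So seat 4 = red.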